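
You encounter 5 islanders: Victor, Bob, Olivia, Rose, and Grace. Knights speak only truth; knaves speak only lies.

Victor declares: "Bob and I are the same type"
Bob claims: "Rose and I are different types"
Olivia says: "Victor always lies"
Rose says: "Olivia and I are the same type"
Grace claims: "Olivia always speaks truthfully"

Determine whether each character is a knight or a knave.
Victor is a knave.
Bob is a knight.
Olivia is a knight.
Rose is a knave.
Grace is a knight.

Verification:
- Victor (knave) says "Bob and I are the same type" - this is FALSE (a lie) because Victor is a knave and Bob is a knight.
- Bob (knight) says "Rose and I are different types" - this is TRUE because Bob is a knight and Rose is a knave.
- Olivia (knight) says "Victor always lies" - this is TRUE because Victor is a knave.
- Rose (knave) says "Olivia and I are the same type" - this is FALSE (a lie) because Rose is a knave and Olivia is a knight.
- Grace (knight) says "Olivia always speaks truthfully" - this is TRUE because Olivia is a knight.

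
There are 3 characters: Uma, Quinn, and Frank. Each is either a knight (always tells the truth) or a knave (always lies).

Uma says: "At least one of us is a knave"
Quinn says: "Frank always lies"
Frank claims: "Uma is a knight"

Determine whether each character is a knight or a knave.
Uma is a knight.
Quinn is a knave.
Frank is a knight.

Verification:
- Uma (knight) says "At least one of us is a knave" - this is TRUE because Quinn is a knave.
- Quinn (knave) says "Frank always lies" - this is FALSE (a lie) because Frank is a knight.
- Frank (knight) says "Uma is a knight" - this is TRUE because Uma is a knight.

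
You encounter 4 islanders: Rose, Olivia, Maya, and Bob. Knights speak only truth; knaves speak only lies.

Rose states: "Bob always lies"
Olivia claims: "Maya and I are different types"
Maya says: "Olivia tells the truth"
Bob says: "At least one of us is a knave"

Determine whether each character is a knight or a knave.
Rose is a knave.
Olivia is a knave.
Maya is a knave.
Bob is a knight.

Verification:
- Rose (knave) says "Bob always lies" - this is FALSE (a lie) because Bob is a knight.
- Olivia (knave) says "Maya and I are different types" - this is FALSE (a lie) because Olivia is a knave and Maya is a knave.
- Maya (knave) says "Olivia tells the truth" - this is FALSE (a lie) because Olivia is a knave.
- Bob (knight) says "At least one of us is a knave" - this is TRUE because Rose, Olivia, and Maya are knaves.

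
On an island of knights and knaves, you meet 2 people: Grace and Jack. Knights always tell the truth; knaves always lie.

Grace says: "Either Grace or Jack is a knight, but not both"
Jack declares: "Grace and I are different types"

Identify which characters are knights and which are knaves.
Grace is a knave.
Jack is a knave.

Verification:
- Grace (knave) says "Either Grace or Jack is a knight, but not both" - this is FALSE (a lie) because Grace is a knave and Jack is a knave.
- Jack (knave) says "Grace and I are different types" - this is FALSE (a lie) because Jack is a knave and Grace is a knave.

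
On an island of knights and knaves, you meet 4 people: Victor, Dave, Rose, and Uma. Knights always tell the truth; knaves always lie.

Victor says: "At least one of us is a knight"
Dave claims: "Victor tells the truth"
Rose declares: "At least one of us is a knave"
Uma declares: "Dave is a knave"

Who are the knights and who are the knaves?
Victor is a knight.
Dave is a knight.
Rose is a knight.
Uma is a knave.

Verification:
- Victor (knight) says "At least one of us is a knight" - this is TRUE because Victor, Dave, and Rose are knights.
- Dave (knight) says "Victor tells the truth" - this is TRUE because Victor is a knight.
- Rose (knight) says "At least one of us is a knave" - this is TRUE because Uma is a knave.
- Uma (knave) says "Dave is a knave" - this is FALSE (a lie) because Dave is a knight.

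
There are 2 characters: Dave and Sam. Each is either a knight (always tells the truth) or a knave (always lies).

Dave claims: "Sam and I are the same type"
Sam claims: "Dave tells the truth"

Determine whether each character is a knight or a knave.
Dave is a knight.
Sam is a knight.

Verification:
- Dave (knight) says "Sam and I are the same type" - this is TRUE because Dave is a knight and Sam is a knight.
- Sam (knight) says "Dave tells the truth" - this is TRUE because Dave is a knight.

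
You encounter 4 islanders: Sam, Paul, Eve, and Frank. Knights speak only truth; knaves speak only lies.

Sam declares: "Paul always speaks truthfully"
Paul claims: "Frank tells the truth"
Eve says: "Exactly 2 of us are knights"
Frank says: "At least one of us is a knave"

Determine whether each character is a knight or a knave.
Sam is a knight.
Paul is a knight.
Eve is a knave.
Frank is a knight.

Verification:
- Sam (knight) says "Paul always speaks truthfully" - this is TRUE because Paul is a knight.
- Paul (knight) says "Frank tells the truth" - this is TRUE because Frank is a knight.
- Eve (knave) says "Exactly 2 of us are knights" - this is FALSE (a lie) because there are 3 knights.
- Frank (knight) says "At least one of us is a knave" - this is TRUE because Eve is a knave.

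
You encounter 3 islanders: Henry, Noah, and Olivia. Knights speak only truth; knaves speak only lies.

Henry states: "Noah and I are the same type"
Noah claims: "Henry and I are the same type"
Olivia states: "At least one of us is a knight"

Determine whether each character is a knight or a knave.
Henry is a knight.
Noah is a knight.
Olivia is a knight.

Verification:
- Henry (knight) says "Noah and I are the same type" - this is TRUE because Henry is a knight and Noah is a knight.
- Noah (knight) says "Henry and I are the same type" - this is TRUE because Noah is a knight and Henry is a knight.
- Olivia (knight) says "At least one of us is a knight" - this is TRUE because Henry, Noah, and Olivia are knights.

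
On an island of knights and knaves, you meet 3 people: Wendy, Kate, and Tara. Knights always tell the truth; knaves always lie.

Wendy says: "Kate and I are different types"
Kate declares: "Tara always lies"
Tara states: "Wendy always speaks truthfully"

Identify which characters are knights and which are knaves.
Wendy is a knight.
Kate is a knave.
Tara is a knight.

Verification:
- Wendy (knight) says "Kate and I are different types" - this is TRUE because Wendy is a knight and Kate is a knave.
- Kate (knave) says "Tara always lies" - this is FALSE (a lie) because Tara is a knight.
- Tara (knight) says "Wendy always speaks truthfully" - this is TRUE because Wendy is a knight.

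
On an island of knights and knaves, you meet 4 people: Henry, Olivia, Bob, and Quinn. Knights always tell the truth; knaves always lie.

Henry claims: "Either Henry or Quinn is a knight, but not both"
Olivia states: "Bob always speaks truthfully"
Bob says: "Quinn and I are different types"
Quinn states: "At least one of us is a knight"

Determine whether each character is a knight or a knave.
Henry is a knave.
Olivia is a knave.
Bob is a knave.
Quinn is a knave.

Verification:
- Henry (knave) says "Either Henry or Quinn is a knight, but not both" - this is FALSE (a lie) because Henry is a knave and Quinn is a knave.
- Olivia (knave) says "Bob always speaks truthfully" - this is FALSE (a lie) because Bob is a knave.
- Bob (knave) says "Quinn and I are different types" - this is FALSE (a lie) because Bob is a knave and Quinn is a knave.
- Quinn (knave) says "At least one of us is a knight" - this is FALSE (a lie) because no one is a knight.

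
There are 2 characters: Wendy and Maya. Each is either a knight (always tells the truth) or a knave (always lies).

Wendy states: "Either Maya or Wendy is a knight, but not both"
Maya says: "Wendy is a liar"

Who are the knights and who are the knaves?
Wendy is a knight.
Maya is a knave.

Verification:
- Wendy (knight) says "Either Maya or Wendy is a knight, but not both" - this is TRUE because Maya is a knave and Wendy is a knight.
- Maya (knave) says "Wendy is a liar" - this is FALSE (a lie) because Wendy is a knight.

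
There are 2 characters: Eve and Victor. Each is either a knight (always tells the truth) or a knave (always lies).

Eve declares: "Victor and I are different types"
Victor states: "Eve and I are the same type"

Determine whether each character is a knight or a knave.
Eve is a knight.
Victor is a knave.

Verification:
- Eve (knight) says "Victor and I are different types" - this is TRUE because Eve is a knight and Victor is a knave.
- Victor (knave) says "Eve and I are the same type" - this is FALSE (a lie) because Victor is a knave and Eve is a knight.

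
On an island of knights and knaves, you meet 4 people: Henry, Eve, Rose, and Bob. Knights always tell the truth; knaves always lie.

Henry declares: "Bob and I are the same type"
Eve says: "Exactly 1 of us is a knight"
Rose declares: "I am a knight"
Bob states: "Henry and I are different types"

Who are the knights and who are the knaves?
Henry is a knave.
Eve is a knave.
Rose is a knight.
Bob is a knight.

Verification:
- Henry (knave) says "Bob and I are the same type" - this is FALSE (a lie) because Henry is a knave and Bob is a knight.
- Eve (knave) says "Exactly 1 of us is a knight" - this is FALSE (a lie) because there are 2 knights.
- Rose (knight) says "I am a knight" - this is TRUE because Rose is a knight.
- Bob (knight) says "Henry and I are different types" - this is TRUE because Bob is a knight and Henry is a knave.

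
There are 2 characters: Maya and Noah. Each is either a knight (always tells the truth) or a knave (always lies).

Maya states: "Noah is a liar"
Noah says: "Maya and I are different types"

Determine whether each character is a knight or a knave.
Maya is a knave.
Noah is a knight.

Verification:
- Maya (knave) says "Noah is a liar" - this is FALSE (a lie) because Noah is a knight.
- Noah (knight) says "Maya and I are different types" - this is TRUE because Noah is a knight and Maya is a knave.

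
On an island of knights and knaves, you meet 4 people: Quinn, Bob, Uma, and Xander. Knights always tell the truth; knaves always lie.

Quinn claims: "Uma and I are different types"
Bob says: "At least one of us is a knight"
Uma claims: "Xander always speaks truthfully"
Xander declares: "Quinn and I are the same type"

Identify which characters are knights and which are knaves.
Quinn is a knight.
Bob is a knight.
Uma is a knave.
Xander is a knave.

Verification:
- Quinn (knight) says "Uma and I are different types" - this is TRUE because Quinn is a knight and Uma is a knave.
- Bob (knight) says "At least one of us is a knight" - this is TRUE because Quinn and Bob are knights.
- Uma (knave) says "Xander always speaks truthfully" - this is FALSE (a lie) because Xander is a knave.
- Xander (knave) says "Quinn and I are the same type" - this is FALSE (a lie) because Xander is a knave and Quinn is a knight.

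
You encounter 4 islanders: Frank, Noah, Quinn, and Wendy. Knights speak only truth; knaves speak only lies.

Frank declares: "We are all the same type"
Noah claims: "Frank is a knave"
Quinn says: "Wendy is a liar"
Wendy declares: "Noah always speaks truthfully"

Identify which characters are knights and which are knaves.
Frank is a knave.
Noah is a knight.
Quinn is a knave.
Wendy is a knight.

Verification:
- Frank (knave) says "We are all the same type" - this is FALSE (a lie) because Noah and Wendy are knights and Frank and Quinn are knaves.
- Noah (knight) says "Frank is a knave" - this is TRUE because Frank is a knave.
- Quinn (knave) says "Wendy is a liar" - this is FALSE (a lie) because Wendy is a knight.
- Wendy (knight) says "Noah always speaks truthfully" - this is TRUE because Noah is a knight.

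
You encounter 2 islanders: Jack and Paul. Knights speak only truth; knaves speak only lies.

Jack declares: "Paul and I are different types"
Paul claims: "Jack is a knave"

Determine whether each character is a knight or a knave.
Jack is a knight.
Paul is a knave.

Verification:
- Jack (knight) says "Paul and I are different types" - this is TRUE because Jack is a knight and Paul is a knave.
- Paul (knave) says "Jack is a knave" - this is FALSE (a lie) because Jack is a knight.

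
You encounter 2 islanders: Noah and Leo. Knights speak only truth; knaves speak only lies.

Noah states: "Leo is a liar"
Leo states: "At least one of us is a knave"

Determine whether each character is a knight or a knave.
Noah is a knave.
Leo is a knight.

Verification:
- Noah (knave) says "Leo is a liar" - this is FALSE (a lie) because Leo is a knight.
- Leo (knight) says "At least one of us is a knave" - this is TRUE because Noah is a knave.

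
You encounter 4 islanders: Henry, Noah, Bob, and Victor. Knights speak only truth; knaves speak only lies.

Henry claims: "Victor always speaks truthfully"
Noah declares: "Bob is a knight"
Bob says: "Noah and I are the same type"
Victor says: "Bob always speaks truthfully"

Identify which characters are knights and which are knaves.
Henry is a knight.
Noah is a knight.
Bob is a knight.
Victor is a knight.

Verification:
- Henry (knight) says "Victor always speaks truthfully" - this is TRUE because Victor is a knight.
- Noah (knight) says "Bob is a knight" - this is TRUE because Bob is a knight.
- Bob (knight) says "Noah and I are the same type" - this is TRUE because Bob is a knight and Noah is a knight.
- Victor (knight) says "Bob always speaks truthfully" - this is TRUE because Bob is a knight.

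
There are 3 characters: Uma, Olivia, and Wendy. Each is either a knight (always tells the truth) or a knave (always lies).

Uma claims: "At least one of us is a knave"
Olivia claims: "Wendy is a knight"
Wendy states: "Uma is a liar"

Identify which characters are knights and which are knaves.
Uma is a knight.
Olivia is a knave.
Wendy is a knave.

Verification:
- Uma (knight) says "At least one of us is a knave" - this is TRUE because Olivia and Wendy are knaves.
- Olivia (knave) says "Wendy is a knight" - this is FALSE (a lie) because Wendy is a knave.
- Wendy (knave) says "Uma is a liar" - this is FALSE (a lie) because Uma is a knight.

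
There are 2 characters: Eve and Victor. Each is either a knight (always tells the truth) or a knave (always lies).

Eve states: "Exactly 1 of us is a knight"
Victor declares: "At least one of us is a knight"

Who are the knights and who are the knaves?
Eve is a knave.
Victor is a knave.

Verification:
- Eve (knave) says "Exactly 1 of us is a knight" - this is FALSE (a lie) because there are 0 knights.
- Victor (knave) says "At least one of us is a knight" - this is FALSE (a lie) because no one is a knight.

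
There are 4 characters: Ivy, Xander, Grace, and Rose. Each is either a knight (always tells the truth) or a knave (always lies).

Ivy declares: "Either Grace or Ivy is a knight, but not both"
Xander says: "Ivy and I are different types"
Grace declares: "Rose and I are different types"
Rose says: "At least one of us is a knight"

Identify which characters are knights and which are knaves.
Ivy is a knave.
Xander is a knave.
Grace is a knave.
Rose is a knave.

Verification:
- Ivy (knave) says "Either Grace or Ivy is a knight, but not both" - this is FALSE (a lie) because Grace is a knave and Ivy is a knave.
- Xander (knave) says "Ivy and I are different types" - this is FALSE (a lie) because Xander is a knave and Ivy is a knave.
- Grace (knave) says "Rose and I are different types" - this is FALSE (a lie) because Grace is a knave and Rose is a knave.
- Rose (knave) says "At least one of us is a knight" - this is FALSE (a lie) because no one is a knight.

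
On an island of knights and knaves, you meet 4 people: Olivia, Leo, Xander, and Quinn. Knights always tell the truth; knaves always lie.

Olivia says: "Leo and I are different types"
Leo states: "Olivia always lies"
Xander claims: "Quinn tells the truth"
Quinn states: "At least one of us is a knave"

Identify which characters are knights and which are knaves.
Olivia is a knight.
Leo is a knave.
Xander is a knight.
Quinn is a knight.

Verification:
- Olivia (knight) says "Leo and I are different types" - this is TRUE because Olivia is a knight and Leo is a knave.
- Leo (knave) says "Olivia always lies" - this is FALSE (a lie) because Olivia is a knight.
- Xander (knight) says "Quinn tells the truth" - this is TRUE because Quinn is a knight.
- Quinn (knight) says "At least one of us is a knave" - this is TRUE because Leo is a knave.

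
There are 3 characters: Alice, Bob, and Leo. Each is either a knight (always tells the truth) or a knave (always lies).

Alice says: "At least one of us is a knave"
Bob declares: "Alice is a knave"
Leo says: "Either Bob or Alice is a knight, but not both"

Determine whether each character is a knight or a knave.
Alice is a knight.
Bob is a knave.
Leo is a knight.

Verification:
- Alice (knight) says "At least one of us is a knave" - this is TRUE because Bob is a knave.
- Bob (knave) says "Alice is a knave" - this is FALSE (a lie) because Alice is a knight.
- Leo (knight) says "Either Bob or Alice is a knight, but not both" - this is TRUE because Bob is a knave and Alice is a knight.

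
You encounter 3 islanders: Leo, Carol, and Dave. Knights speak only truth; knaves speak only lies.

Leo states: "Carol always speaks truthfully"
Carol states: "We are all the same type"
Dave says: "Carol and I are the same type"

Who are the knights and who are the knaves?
Leo is a knight.
Carol is a knight.
Dave is a knight.

Verification:
- Leo (knight) says "Carol always speaks truthfully" - this is TRUE because Carol is a knight.
- Carol (knight) says "We are all the same type" - this is TRUE because Leo, Carol, and Dave are knights.
- Dave (knight) says "Carol and I are the same type" - this is TRUE because Dave is a knight and Carol is a knight.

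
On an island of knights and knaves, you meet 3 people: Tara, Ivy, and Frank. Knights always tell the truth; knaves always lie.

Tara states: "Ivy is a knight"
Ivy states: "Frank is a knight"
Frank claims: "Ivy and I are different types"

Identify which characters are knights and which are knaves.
Tara is a knave.
Ivy is a knave.
Frank is a knave.

Verification:
- Tara (knave) says "Ivy is a knight" - this is FALSE (a lie) because Ivy is a knave.
- Ivy (knave) says "Frank is a knight" - this is FALSE (a lie) because Frank is a knave.
- Frank (knave) says "Ivy and I are different types" - this is FALSE (a lie) because Frank is a knave and Ivy is a knave.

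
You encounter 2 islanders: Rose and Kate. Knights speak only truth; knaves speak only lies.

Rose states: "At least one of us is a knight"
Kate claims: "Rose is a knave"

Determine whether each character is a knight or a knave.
Rose is a knight.
Kate is a knave.

Verification:
- Rose (knight) says "At least one of us is a knight" - this is TRUE because Rose is a knight.
- Kate (knave) says "Rose is a knave" - this is FALSE (a lie) because Rose is a knight.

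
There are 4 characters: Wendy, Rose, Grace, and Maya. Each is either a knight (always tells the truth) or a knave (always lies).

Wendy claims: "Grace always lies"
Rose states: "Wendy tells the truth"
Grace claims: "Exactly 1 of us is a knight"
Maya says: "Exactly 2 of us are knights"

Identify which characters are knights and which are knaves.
Wendy is a knave.
Rose is a knave.
Grace is a knight.
Maya is a knave.

Verification:
- Wendy (knave) says "Grace always lies" - this is FALSE (a lie) because Grace is a knight.
- Rose (knave) says "Wendy tells the truth" - this is FALSE (a lie) because Wendy is a knave.
- Grace (knight) says "Exactly 1 of us is a knight" - this is TRUE because there are 1 knights.
- Maya (knave) says "Exactly 2 of us are knights" - this is FALSE (a lie) because there are 1 knights.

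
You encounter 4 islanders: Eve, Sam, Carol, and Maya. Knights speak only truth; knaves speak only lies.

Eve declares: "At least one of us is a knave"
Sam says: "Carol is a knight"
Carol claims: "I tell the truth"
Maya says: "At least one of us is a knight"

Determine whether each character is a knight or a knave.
Eve is a knight.
Sam is a knave.
Carol is a knave.
Maya is a knight.

Verification:
- Eve (knight) says "At least one of us is a knave" - this is TRUE because Sam and Carol are knaves.
- Sam (knave) says "Carol is a knight" - this is FALSE (a lie) because Carol is a knave.
- Carol (knave) says "I tell the truth" - this is FALSE (a lie) because Carol is a knave.
- Maya (knight) says "At least one of us is a knight" - this is TRUE because Eve and Maya are knights.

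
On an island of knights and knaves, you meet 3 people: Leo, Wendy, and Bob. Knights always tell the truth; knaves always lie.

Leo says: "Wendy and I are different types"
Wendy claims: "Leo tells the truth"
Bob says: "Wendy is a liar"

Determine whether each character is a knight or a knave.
Leo is a knave.
Wendy is a knave.
Bob is a knight.

Verification:
- Leo (knave) says "Wendy and I are different types" - this is FALSE (a lie) because Leo is a knave and Wendy is a knave.
- Wendy (knave) says "Leo tells the truth" - this is FALSE (a lie) because Leo is a knave.
- Bob (knight) says "Wendy is a liar" - this is TRUE because Wendy is a knave.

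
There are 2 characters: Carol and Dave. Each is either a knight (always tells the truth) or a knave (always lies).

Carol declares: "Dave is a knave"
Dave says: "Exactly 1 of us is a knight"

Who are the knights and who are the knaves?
Carol is a knave.
Dave is a knight.

Verification:
- Carol (knave) says "Dave is a knave" - this is FALSE (a lie) because Dave is a knight.
- Dave (knight) says "Exactly 1 of us is a knight" - this is TRUE because there are 1 knights.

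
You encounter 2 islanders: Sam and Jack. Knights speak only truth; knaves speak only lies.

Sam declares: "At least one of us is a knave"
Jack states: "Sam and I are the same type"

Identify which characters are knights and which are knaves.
Sam is a knight.
Jack is a knave.

Verification:
- Sam (knight) says "At least one of us is a knave" - this is TRUE because Jack is a knave.
- Jack (knave) says "Sam and I are the same type" - this is FALSE (a lie) because Jack is a knave and Sam is a knight.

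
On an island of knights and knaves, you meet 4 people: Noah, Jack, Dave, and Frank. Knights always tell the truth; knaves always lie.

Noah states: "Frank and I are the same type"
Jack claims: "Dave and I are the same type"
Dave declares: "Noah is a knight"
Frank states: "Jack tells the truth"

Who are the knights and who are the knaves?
Noah is a knight.
Jack is a knight.
Dave is a knight.
Frank is a knight.

Verification:
- Noah (knight) says "Frank and I are the same type" - this is TRUE because Noah is a knight and Frank is a knight.
- Jack (knight) says "Dave and I are the same type" - this is TRUE because Jack is a knight and Dave is a knight.
- Dave (knight) says "Noah is a knight" - this is TRUE because Noah is a knight.
- Frank (knight) says "Jack tells the truth" - this is TRUE because Jack is a knight.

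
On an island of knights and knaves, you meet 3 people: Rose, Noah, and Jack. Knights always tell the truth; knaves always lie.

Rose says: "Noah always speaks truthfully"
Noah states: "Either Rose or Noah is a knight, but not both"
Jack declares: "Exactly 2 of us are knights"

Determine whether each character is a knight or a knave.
Rose is a knave.
Noah is a knave.
Jack is a knave.

Verification:
- Rose (knave) says "Noah always speaks truthfully" - this is FALSE (a lie) because Noah is a knave.
- Noah (knave) says "Either Rose or Noah is a knight, but not both" - this is FALSE (a lie) because Rose is a knave and Noah is a knave.
- Jack (knave) says "Exactly 2 of us are knights" - this is FALSE (a lie) because there are 0 knights.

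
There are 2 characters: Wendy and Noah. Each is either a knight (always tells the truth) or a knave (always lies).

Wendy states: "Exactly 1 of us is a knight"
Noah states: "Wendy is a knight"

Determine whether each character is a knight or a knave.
Wendy is a knave.
Noah is a knave.

Verification:
- Wendy (knave) says "Exactly 1 of us is a knight" - this is FALSE (a lie) because there are 0 knights.
- Noah (knave) says "Wendy is a knight" - this is FALSE (a lie) because Wendy is a knave.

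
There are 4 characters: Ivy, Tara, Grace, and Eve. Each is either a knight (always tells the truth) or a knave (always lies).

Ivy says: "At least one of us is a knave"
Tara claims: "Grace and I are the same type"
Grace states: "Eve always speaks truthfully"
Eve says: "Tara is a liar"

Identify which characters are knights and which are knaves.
Ivy is a knight.
Tara is a knave.
Grace is a knight.
Eve is a knight.

Verification:
- Ivy (knight) says "At least one of us is a knave" - this is TRUE because Tara is a knave.
- Tara (knave) says "Grace and I are the same type" - this is FALSE (a lie) because Tara is a knave and Grace is a knight.
- Grace (knight) says "Eve always speaks truthfully" - this is TRUE because Eve is a knight.
- Eve (knight) says "Tara is a liar" - this is TRUE because Tara is a knave.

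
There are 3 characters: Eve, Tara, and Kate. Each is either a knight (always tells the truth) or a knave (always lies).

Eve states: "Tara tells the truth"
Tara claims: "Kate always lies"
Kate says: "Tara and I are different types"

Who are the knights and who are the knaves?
Eve is a knave.
Tara is a knave.
Kate is a knight.

Verification:
- Eve (knave) says "Tara tells the truth" - this is FALSE (a lie) because Tara is a knave.
- Tara (knave) says "Kate always lies" - this is FALSE (a lie) because Kate is a knight.
- Kate (knight) says "Tara and I are different types" - this is TRUE because Kate is a knight and Tara is a knave.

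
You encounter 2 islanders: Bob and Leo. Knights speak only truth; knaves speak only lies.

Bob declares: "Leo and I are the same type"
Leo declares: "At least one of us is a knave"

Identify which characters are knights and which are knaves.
Bob is a knave.
Leo is a knight.

Verification:
- Bob (knave) says "Leo and I are the same type" - this is FALSE (a lie) because Bob is a knave and Leo is a knight.
- Leo (knight) says "At least one of us is a knave" - this is TRUE because Bob is a knave.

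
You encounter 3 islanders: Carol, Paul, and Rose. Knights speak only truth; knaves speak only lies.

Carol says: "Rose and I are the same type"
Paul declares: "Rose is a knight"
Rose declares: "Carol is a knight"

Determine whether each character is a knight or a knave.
Carol is a knight.
Paul is a knight.
Rose is a knight.

Verification:
- Carol (knight) says "Rose and I are the same type" - this is TRUE because Carol is a knight and Rose is a knight.
- Paul (knight) says "Rose is a knight" - this is TRUE because Rose is a knight.
- Rose (knight) says "Carol is a knight" - this is TRUE because Carol is a knight.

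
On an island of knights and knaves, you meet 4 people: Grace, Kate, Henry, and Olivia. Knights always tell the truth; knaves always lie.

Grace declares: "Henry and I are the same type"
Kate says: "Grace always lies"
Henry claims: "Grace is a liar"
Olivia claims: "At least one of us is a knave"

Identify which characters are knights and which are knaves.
Grace is a knave.
Kate is a knight.
Henry is a knight.
Olivia is a knight.

Verification:
- Grace (knave) says "Henry and I are the same type" - this is FALSE (a lie) because Grace is a knave and Henry is a knight.
- Kate (knight) says "Grace always lies" - this is TRUE because Grace is a knave.
- Henry (knight) says "Grace is a liar" - this is TRUE because Grace is a knave.
- Olivia (knight) says "At least one of us is a knave" - this is TRUE because Grace is a knave.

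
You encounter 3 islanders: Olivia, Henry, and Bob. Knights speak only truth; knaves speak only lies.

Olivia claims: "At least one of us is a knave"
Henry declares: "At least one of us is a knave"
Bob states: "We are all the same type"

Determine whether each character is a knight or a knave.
Olivia is a knight.
Henry is a knight.
Bob is a knave.

Verification:
- Olivia (knight) says "At least one of us is a knave" - this is TRUE because Bob is a knave.
- Henry (knight) says "At least one of us is a knave" - this is TRUE because Bob is a knave.
- Bob (knave) says "We are all the same type" - this is FALSE (a lie) because Olivia and Henry are knights and Bob is a knave.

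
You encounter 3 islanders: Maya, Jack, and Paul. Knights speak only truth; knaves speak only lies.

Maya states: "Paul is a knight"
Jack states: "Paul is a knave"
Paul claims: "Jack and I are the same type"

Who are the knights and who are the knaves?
Maya is a knave.
Jack is a knight.
Paul is a knave.

Verification:
- Maya (knave) says "Paul is a knight" - this is FALSE (a lie) because Paul is a knave.
- Jack (knight) says "Paul is a knave" - this is TRUE because Paul is a knave.
- Paul (knave) says "Jack and I are the same type" - this is FALSE (a lie) because Paul is a knave and Jack is a knight.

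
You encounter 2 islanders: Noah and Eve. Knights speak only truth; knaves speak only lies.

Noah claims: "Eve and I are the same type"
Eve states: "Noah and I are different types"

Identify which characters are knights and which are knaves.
Noah is a knave.
Eve is a knight.

Verification:
- Noah (knave) says "Eve and I are the same type" - this is FALSE (a lie) because Noah is a knave and Eve is a knight.
- Eve (knight) says "Noah and I are different types" - this is TRUE because Eve is a knight and Noah is a knave.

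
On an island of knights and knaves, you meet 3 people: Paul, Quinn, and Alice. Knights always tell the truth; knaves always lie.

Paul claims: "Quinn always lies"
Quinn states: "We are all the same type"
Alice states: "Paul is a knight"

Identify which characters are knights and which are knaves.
Paul is a knight.
Quinn is a knave.
Alice is a knight.

Verification:
- Paul (knight) says "Quinn always lies" - this is TRUE because Quinn is a knave.
- Quinn (knave) says "We are all the same type" - this is FALSE (a lie) because Paul and Alice are knights and Quinn is a knave.
- Alice (knight) says "Paul is a knight" - this is TRUE because Paul is a knight.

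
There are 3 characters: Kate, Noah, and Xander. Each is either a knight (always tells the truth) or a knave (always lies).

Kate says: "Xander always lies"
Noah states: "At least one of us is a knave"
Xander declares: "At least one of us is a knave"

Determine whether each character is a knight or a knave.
Kate is a knave.
Noah is a knight.
Xander is a knight.

Verification:
- Kate (knave) says "Xander always lies" - this is FALSE (a lie) because Xander is a knight.
- Noah (knight) says "At least one of us is a knave" - this is TRUE because Kate is a knave.
- Xander (knight) says "At least one of us is a knave" - this is TRUE because Kate is a knave.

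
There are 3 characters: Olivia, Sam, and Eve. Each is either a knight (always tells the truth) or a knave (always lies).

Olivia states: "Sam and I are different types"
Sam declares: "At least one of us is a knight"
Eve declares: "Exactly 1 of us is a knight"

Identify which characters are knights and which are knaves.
Olivia is a knave.
Sam is a knave.
Eve is a knave.

Verification:
- Olivia (knave) says "Sam and I are different types" - this is FALSE (a lie) because Olivia is a knave and Sam is a knave.
- Sam (knave) says "At least one of us is a knight" - this is FALSE (a lie) because no one is a knight.
- Eve (knave) says "Exactly 1 of us is a knight" - this is FALSE (a lie) because there are 0 knights.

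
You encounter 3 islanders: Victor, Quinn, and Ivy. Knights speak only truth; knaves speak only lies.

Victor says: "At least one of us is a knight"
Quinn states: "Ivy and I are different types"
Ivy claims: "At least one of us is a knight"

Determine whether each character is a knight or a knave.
Victor is a knave.
Quinn is a knave.
Ivy is a knave.

Verification:
- Victor (knave) says "At least one of us is a knight" - this is FALSE (a lie) because no one is a knight.
- Quinn (knave) says "Ivy and I are different types" - this is FALSE (a lie) because Quinn is a knave and Ivy is a knave.
- Ivy (knave) says "At least one of us is a knight" - this is FALSE (a lie) because no one is a knight.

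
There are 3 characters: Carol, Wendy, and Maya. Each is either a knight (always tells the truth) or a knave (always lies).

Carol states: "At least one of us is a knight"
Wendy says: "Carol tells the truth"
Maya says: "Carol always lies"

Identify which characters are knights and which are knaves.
Carol is a knight.
Wendy is a knight.
Maya is a knave.

Verification:
- Carol (knight) says "At least one of us is a knight" - this is TRUE because Carol and Wendy are knights.
- Wendy (knight) says "Carol tells the truth" - this is TRUE because Carol is a knight.
- Maya (knave) says "Carol always lies" - this is FALSE (a lie) because Carol is a knight.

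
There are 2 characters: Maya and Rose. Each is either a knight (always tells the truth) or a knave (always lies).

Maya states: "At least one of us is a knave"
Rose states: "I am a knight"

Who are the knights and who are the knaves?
Maya is a knight.
Rose is a knave.

Verification:
- Maya (knight) says "At least one of us is a knave" - this is TRUE because Rose is a knave.
- Rose (knave) says "I am a knight" - this is FALSE (a lie) because Rose is a knave.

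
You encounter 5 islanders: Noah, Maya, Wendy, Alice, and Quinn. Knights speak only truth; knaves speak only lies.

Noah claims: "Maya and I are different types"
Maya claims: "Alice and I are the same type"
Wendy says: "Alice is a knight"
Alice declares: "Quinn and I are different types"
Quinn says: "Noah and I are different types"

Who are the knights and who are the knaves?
Noah is a knave.
Maya is a knave.
Wendy is a knight.
Alice is a knight.
Quinn is a knave.

Verification:
- Noah (knave) says "Maya and I are different types" - this is FALSE (a lie) because Noah is a knave and Maya is a knave.
- Maya (knave) says "Alice and I are the same type" - this is FALSE (a lie) because Maya is a knave and Alice is a knight.
- Wendy (knight) says "Alice is a knight" - this is TRUE because Alice is a knight.
- Alice (knight) says "Quinn and I are different types" - this is TRUE because Alice is a knight and Quinn is a knave.
- Quinn (knave) says "Noah and I are different types" - this is FALSE (a lie) because Quinn is a knave and Noah is a knave.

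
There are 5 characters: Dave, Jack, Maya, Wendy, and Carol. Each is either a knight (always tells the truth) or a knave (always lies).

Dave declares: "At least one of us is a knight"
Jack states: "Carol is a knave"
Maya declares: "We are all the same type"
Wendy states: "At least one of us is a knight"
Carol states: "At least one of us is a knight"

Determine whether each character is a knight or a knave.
Dave is a knight.
Jack is a knave.
Maya is a knave.
Wendy is a knight.
Carol is a knight.

Verification:
- Dave (knight) says "At least one of us is a knight" - this is TRUE because Dave, Wendy, and Carol are knights.
- Jack (knave) says "Carol is a knave" - this is FALSE (a lie) because Carol is a knight.
- Maya (knave) says "We are all the same type" - this is FALSE (a lie) because Dave, Wendy, and Carol are knights and Jack and Maya are knaves.
- Wendy (knight) says "At least one of us is a knight" - this is TRUE because Dave, Wendy, and Carol are knights.
- Carol (knight) says "At least one of us is a knight" - this is TRUE because Dave, Wendy, and Carol are knights.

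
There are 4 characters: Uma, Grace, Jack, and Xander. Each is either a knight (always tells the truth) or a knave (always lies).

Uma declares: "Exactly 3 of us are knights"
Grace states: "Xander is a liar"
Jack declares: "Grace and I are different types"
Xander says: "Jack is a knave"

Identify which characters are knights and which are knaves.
Uma is a knave.
Grace is a knave.
Jack is a knave.
Xander is a knight.

Verification:
- Uma (knave) says "Exactly 3 of us are knights" - this is FALSE (a lie) because there are 1 knights.
- Grace (knave) says "Xander is a liar" - this is FALSE (a lie) because Xander is a knight.
- Jack (knave) says "Grace and I are different types" - this is FALSE (a lie) because Jack is a knave and Grace is a knave.
- Xander (knight) says "Jack is a knave" - this is TRUE because Jack is a knave.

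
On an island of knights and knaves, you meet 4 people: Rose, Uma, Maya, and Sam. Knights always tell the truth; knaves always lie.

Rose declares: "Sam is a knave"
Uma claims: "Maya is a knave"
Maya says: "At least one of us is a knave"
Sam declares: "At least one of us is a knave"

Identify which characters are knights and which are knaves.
Rose is a knave.
Uma is a knave.
Maya is a knight.
Sam is a knight.

Verification:
- Rose (knave) says "Sam is a knave" - this is FALSE (a lie) because Sam is a knight.
- Uma (knave) says "Maya is a knave" - this is FALSE (a lie) because Maya is a knight.
- Maya (knight) says "At least one of us is a knave" - this is TRUE because Rose and Uma are knaves.
- Sam (knight) says "At least one of us is a knave" - this is TRUE because Rose and Uma are knaves.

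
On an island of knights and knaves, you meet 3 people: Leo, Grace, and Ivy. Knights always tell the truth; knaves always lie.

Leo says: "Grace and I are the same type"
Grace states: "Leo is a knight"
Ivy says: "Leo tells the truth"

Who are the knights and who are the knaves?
Leo is a knight.
Grace is a knight.
Ivy is a knight.

Verification:
- Leo (knight) says "Grace and I are the same type" - this is TRUE because Leo is a knight and Grace is a knight.
- Grace (knight) says "Leo is a knight" - this is TRUE because Leo is a knight.
- Ivy (knight) says "Leo tells the truth" - this is TRUE because Leo is a knight.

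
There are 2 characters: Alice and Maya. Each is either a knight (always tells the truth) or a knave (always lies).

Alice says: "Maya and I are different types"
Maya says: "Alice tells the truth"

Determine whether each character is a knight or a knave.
Alice is a knave.
Maya is a knave.

Verification:
- Alice (knave) says "Maya and I are different types" - this is FALSE (a lie) because Alice is a knave and Maya is a knave.
- Maya (knave) says "Alice tells the truth" - this is FALSE (a lie) because Alice is a knave.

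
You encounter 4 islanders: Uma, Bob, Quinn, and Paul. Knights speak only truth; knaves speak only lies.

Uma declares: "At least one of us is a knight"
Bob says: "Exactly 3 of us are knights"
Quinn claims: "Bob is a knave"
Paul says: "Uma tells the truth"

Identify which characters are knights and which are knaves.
Uma is a knight.
Bob is a knight.
Quinn is a knave.
Paul is a knight.

Verification:
- Uma (knight) says "At least one of us is a knight" - this is TRUE because Uma, Bob, and Paul are knights.
- Bob (knight) says "Exactly 3 of us are knights" - this is TRUE because there are 3 knights.
- Quinn (knave) says "Bob is a knave" - this is FALSE (a lie) because Bob is a knight.
- Paul (knight) says "Uma tells the truth" - this is TRUE because Uma is a knight.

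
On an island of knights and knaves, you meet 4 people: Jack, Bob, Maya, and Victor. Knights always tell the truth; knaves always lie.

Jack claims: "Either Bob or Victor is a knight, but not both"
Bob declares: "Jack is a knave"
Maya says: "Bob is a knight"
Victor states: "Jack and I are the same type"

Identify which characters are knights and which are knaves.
Jack is a knight.
Bob is a knave.
Maya is a knave.
Victor is a knight.

Verification:
- Jack (knight) says "Either Bob or Victor is a knight, but not both" - this is TRUE because Bob is a knave and Victor is a knight.
- Bob (knave) says "Jack is a knave" - this is FALSE (a lie) because Jack is a knight.
- Maya (knave) says "Bob is a knight" - this is FALSE (a lie) because Bob is a knave.
- Victor (knight) says "Jack and I are the same type" - this is TRUE because Victor is a knight and Jack is a knight.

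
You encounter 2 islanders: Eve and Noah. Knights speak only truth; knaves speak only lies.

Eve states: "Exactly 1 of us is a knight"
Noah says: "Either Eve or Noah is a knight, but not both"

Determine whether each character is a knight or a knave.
Eve is a knave.
Noah is a knave.

Verification:
- Eve (knave) says "Exactly 1 of us is a knight" - this is FALSE (a lie) because there are 0 knights.
- Noah (knave) says "Either Eve or Noah is a knight, but not both" - this is FALSE (a lie) because Eve is a knave and Noah is a knave.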